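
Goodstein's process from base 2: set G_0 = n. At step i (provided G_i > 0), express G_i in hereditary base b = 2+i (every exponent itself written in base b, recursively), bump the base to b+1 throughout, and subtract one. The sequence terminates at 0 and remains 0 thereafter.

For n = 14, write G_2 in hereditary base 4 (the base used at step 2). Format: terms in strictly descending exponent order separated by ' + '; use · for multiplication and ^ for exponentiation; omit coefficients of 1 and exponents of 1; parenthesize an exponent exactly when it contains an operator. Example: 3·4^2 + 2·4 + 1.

[0] 14 ≡ 2^(2 + 1) + 2^2 + 2 (base 2). Lift 3: 111. −1: 110.
[1] 110 ≡ 3^(3 + 1) + 3^3 + 2 (base 3). Lift 4: 1282. −1: 1281.
[2] 1281 ≡ 4^(4 + 1) + 4^4 + 1 (base 4). Lift 5: 18751. −1: 18750.

4^(4 + 1) + 4^4 + 1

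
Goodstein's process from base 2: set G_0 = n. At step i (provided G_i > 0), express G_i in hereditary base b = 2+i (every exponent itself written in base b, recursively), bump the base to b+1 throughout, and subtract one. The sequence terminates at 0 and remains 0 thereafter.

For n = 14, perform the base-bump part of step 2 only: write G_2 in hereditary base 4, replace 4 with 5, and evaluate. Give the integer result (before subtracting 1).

18751

[0] 14 ≡ 2^(2 + 1) + 2^2 + 2 (base 2). Lift 3: 111. −1: 110.
[1] 110 ≡ 3^(3 + 1) + 3^3 + 2 (base 3). Lift 4: 1282. −1: 1281.
[2] 1281 ≡ 4^(4 + 1) + 4^4 + 1 (base 4). Lift 5: 18751. −1: 18750.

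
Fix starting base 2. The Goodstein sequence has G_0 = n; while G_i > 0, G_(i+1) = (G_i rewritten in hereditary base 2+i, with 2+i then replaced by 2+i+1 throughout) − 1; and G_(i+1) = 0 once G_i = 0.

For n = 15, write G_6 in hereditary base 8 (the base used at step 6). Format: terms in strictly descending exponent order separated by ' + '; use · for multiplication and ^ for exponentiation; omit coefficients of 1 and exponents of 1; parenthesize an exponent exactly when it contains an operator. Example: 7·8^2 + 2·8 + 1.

8^(8 + 1) + 7·8^7 + 7·8^6 + 7·8^5 + 7·8^4 + 7·8^3 + 7·8^2 + 7·8 + 7

G_0=15  [base 2] 2^(2 + 1) + 2^2 + 2 + 1  →[2↦3]→  3^(3 + 1) + 3^3 + 3 + 1 = 112  −1 ⇒ G_1=111
G_1=111  [base 3] 3^(3 + 1) + 3^3 + 3  →[3↦4]→  4^(4 + 1) + 4^4 + 4 = 1284  −1 ⇒ G_2=1283
G_2=1283  [base 4] 4^(4 + 1) + 4^4 + 3  →[4↦5]→  5^(5 + 1) + 5^5 + 3 = 18753  −1 ⇒ G_3=18752
G_3=18752  [base 5] 5^(5 + 1) + 5^5 + 2  →[5↦6]→  6^(6 + 1) + 6^6 + 2 = 326594  −1 ⇒ G_4=326593
G_4=326593  [base 6] 6^(6 + 1) + 6^6 + 1  →[6↦7]→  7^(7 + 1) + 7^7 + 1 = 6588345  −1 ⇒ G_5=6588344
G_5=6588344  [base 7] 7^(7 + 1) + 7^7  →[7↦8]→  8^(8 + 1) + 8^8 = 150994944  −1 ⇒ G_6=150994943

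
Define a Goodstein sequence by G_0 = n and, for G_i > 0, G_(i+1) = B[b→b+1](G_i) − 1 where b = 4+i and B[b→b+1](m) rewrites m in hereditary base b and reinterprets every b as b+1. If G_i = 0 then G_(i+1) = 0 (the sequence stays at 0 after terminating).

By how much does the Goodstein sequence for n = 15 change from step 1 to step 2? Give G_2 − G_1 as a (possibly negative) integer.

i=0: 15 = 3·4 + 3 (b=4); 4→5: 3·5 + 3 = 18; 18−1 = 17
i=1: 17 = 3·5 + 2 (b=5); 5→6: 3·6 + 2 = 20; 20−1 = 19

2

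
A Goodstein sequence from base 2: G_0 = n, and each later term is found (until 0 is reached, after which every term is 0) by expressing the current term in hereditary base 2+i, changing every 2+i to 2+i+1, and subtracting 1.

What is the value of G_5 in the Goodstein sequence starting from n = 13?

5765998

G_0=13  [base 2] 2^(2 + 1) + 2^2 + 1  →[2↦3]→  3^(3 + 1) + 3^3 + 1 = 109  −1 ⇒ G_1=108
G_1=108  [base 3] 3^(3 + 1) + 3^3  →[3↦4]→  4^(4 + 1) + 4^4 = 1280  −1 ⇒ G_2=1279
G_2=1279  [base 4] 4^(4 + 1) + 3·4^3 + 3·4^2 + 3·4 + 3  →[4↦5]→  5^(5 + 1) + 3·5^3 + 3·5^2 + 3·5 + 3 = 16093  −1 ⇒ G_3=16092
G_3=16092  [base 5] 5^(5 + 1) + 3·5^3 + 3·5^2 + 3·5 + 2  →[5↦6]→  6^(6 + 1) + 3·6^3 + 3·6^2 + 3·6 + 2 = 280712  −1 ⇒ G_4=280711
G_4=280711  [base 6] 6^(6 + 1) + 3·6^3 + 3·6^2 + 3·6 + 1  →[6↦7]→  7^(7 + 1) + 3·7^3 + 3·7^2 + 3·7 + 1 = 5765999  −1 ⇒ G_5=5765998
G_5=5765998  [base 7] 7^(7 + 1) + 3·7^3 + 3·7^2 + 3·7  →[7↦8]→  8^(8 + 1) + 3·8^3 + 3·8^2 + 3·8 = 134219480  −1 ⇒ G_6=134219479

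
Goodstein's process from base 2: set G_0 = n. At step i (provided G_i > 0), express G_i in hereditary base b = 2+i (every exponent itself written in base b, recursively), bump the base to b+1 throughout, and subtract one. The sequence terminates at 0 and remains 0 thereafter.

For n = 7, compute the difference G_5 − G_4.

G_0 = 7. HB_2(7) = 2^2 + 2 + 1. Bump = 31. G_1 = 30.
G_1 = 30. HB_3(30) = 3^3 + 3. Bump = 260. G_2 = 259.
G_2 = 259. HB_4(259) = 4^4 + 3. Bump = 3128. G_3 = 3127.
G_3 = 3127. HB_5(3127) = 5^5 + 2. Bump = 46658. G_4 = 46657.
G_4 = 46657. HB_6(46657) = 6^6 + 1. Bump = 823544. G_5 = 823543.

776886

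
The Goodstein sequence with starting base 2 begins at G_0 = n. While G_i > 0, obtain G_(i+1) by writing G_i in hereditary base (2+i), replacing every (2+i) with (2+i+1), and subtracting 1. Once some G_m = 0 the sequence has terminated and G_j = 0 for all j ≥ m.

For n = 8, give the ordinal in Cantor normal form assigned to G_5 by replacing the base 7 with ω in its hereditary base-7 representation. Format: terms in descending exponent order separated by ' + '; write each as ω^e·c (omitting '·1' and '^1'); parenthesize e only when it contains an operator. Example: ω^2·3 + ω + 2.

ω^ω·2 + ω^2·2 + ω + 4

i=0: 8 = 2^(2 + 1) (b=2); 2→3: 3^(3 + 1) = 81; 81−1 = 80
i=1: 80 = 2·3^3 + 2·3^2 + 2·3 + 2 (b=3); 3→4: 2·4^4 + 2·4^2 + 2·4 + 2 = 554; 554−1 = 553
i=2: 553 = 2·4^4 + 2·4^2 + 2·4 + 1 (b=4); 4→5: 2·5^5 + 2·5^2 + 2·5 + 1 = 6311; 6311−1 = 6310
i=3: 6310 = 2·5^5 + 2·5^2 + 2·5 (b=5); 5→6: 2·6^6 + 2·6^2 + 2·6 = 93396; 93396−1 = 93395
i=4: 93395 = 2·6^6 + 2·6^2 + 6 + 5 (b=6); 6→7: 2·7^7 + 2·7^2 + 7 + 5 = 1647196; 1647196−1 = 1647195
i=5: 1647195 = 2·7^7 + 2·7^2 + 7 + 4 (b=7); 7→8: 2·8^8 + 2·8^2 + 8 + 4 = 33554572; 33554572−1 = 33554571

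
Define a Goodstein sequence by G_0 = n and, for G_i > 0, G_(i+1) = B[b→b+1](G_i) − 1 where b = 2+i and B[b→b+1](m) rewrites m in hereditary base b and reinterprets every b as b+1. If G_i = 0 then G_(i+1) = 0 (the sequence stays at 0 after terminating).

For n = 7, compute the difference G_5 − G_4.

776886

step 0: 7 = 2^2 + 2 + 1; sub 3 for 2: 3^3 + 3 + 1; = 31; G_1 = 31−1 = 30
step 1: 30 = 3^3 + 3; sub 4 for 3: 4^4 + 4; = 260; G_2 = 260−1 = 259
step 2: 259 = 4^4 + 3; sub 5 for 4: 5^5 + 3; = 3128; G_3 = 3128−1 = 3127
step 3: 3127 = 5^5 + 2; sub 6 for 5: 6^6 + 2; = 46658; G_4 = 46658−1 = 46657
step 4: 46657 = 6^6 + 1; sub 7 for 6: 7^7 + 1; = 823544; G_5 = 823544−1 = 823543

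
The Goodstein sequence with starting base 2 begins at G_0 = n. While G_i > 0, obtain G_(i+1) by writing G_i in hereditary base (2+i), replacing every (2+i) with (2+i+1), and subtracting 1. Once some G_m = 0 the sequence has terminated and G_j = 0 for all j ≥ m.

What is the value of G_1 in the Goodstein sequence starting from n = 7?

30

(0) 7|_2 = 2^2 + 2 + 1 ↦ 3^3 + 3 + 1|_3 = 31 ⇒ 30
(1) 30|_3 = 3^3 + 3 ↦ 4^4 + 4|_4 = 260 ⇒ 259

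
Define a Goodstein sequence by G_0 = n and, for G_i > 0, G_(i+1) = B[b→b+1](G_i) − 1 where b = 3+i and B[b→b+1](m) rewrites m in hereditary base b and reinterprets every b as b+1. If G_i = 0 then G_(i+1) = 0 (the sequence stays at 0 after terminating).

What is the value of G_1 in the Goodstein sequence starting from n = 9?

step 0: 9 = 3^2; sub 4 for 3: 4^2; = 16; G_1 = 16−1 = 15
step 1: 15 = 3·4 + 3; sub 5 for 4: 3·5 + 3; = 18; G_2 = 18−1 = 17

15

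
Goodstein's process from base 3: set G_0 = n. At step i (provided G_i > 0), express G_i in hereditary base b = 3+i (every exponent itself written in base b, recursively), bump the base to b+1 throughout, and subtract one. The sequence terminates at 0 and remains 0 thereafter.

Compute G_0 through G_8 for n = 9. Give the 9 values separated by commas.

9, 15, 17, 19, 21, 23, 24, 25, 26

base 3: 9 = 3^2; at 4: 4^2 = 16; next = 15
base 4: 15 = 3·4 + 3; at 5: 3·5 + 3 = 18; next = 17
base 5: 17 = 3·5 + 2; at 6: 3·6 + 2 = 20; next = 19
base 6: 19 = 3·6 + 1; at 7: 3·7 + 1 = 22; next = 21
base 7: 21 = 3·7; at 8: 3·8 = 24; next = 23
base 8: 23 = 2·8 + 7; at 9: 2·9 + 7 = 25; next = 24
base 9: 24 = 2·9 + 6; at 10: 2·10 + 6 = 26; next = 25
base 10: 25 = 2·10 + 5; at 11: 2·11 + 5 = 27; next = 26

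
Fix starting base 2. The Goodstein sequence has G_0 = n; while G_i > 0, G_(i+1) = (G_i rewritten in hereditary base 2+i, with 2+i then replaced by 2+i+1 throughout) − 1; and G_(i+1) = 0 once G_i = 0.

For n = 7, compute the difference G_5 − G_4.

G_0=7  [base 2] 2^2 + 2 + 1  →[2↦3]→  3^3 + 3 + 1 = 31  −1 ⇒ G_1=30
G_1=30  [base 3] 3^3 + 3  →[3↦4]→  4^4 + 4 = 260  −1 ⇒ G_2=259
G_2=259  [base 4] 4^4 + 3  →[4↦5]→  5^5 + 3 = 3128  −1 ⇒ G_3=3127
G_3=3127  [base 5] 5^5 + 2  →[5↦6]→  6^6 + 2 = 46658  −1 ⇒ G_4=46657
G_4=46657  [base 6] 6^6 + 1  →[6↦7]→  7^7 + 1 = 823544  −1 ⇒ G_5=823543

776886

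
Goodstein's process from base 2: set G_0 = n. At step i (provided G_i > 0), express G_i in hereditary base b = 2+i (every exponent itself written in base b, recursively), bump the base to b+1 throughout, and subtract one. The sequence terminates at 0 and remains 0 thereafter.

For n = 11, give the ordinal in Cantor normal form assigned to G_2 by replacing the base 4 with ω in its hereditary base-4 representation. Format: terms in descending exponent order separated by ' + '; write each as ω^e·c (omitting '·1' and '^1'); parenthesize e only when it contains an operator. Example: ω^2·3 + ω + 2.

G_0=11  [base 2] 2^(2 + 1) + 2 + 1  →[2↦3]→  3^(3 + 1) + 3 + 1 = 85  −1 ⇒ G_1=84
G_1=84  [base 3] 3^(3 + 1) + 3  →[3↦4]→  4^(4 + 1) + 4 = 1028  −1 ⇒ G_2=1027
G_2=1027  [base 4] 4^(4 + 1) + 3  →[4↦5]→  5^(5 + 1) + 3 = 15628  −1 ⇒ G_3=15627

ω^(ω + 1) + 3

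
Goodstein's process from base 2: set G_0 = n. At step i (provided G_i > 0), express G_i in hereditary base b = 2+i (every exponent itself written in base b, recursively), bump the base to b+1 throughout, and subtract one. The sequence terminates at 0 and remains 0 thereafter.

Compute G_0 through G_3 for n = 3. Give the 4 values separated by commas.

base 2: 3 = 2 + 1; at 3: 3 + 1 = 4; next = 3
base 3: 3 = 3; at 4: 4 = 4; next = 3
base 4: 3 = 3; at 5: 3 = 3; next = 2

3, 3, 3, 2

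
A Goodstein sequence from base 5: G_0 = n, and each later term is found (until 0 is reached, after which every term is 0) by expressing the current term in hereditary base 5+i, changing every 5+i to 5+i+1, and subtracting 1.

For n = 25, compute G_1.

35

G_0=25  [base 5] 5^2  →[5↦6]→  6^2 = 36  −1 ⇒ G_1=35
G_1=35  [base 6] 5·6 + 5  →[6↦7]→  5·7 + 5 = 40  −1 ⇒ G_2=39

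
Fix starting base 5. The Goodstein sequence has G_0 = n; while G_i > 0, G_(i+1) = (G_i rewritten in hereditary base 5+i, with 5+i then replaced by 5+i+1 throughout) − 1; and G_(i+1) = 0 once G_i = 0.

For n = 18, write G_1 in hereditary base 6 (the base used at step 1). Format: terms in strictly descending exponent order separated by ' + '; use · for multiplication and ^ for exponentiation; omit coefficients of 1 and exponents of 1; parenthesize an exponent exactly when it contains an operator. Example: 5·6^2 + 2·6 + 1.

i=0: 18 = 3·5 + 3 (b=5); 5→6: 3·6 + 3 = 21; 21−1 = 20
i=1: 20 = 3·6 + 2 (b=6); 6→7: 3·7 + 2 = 23; 23−1 = 22

3·6 + 2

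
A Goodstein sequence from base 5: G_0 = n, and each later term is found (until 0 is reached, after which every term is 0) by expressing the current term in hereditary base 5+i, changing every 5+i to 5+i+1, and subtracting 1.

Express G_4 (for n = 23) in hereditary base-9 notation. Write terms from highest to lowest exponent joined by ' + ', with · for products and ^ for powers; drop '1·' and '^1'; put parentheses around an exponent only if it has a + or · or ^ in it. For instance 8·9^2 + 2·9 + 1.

G_0 = 23. HB_5(23) = 4·5 + 3. Bump = 27. G_1 = 26.
G_1 = 26. HB_6(26) = 4·6 + 2. Bump = 30. G_2 = 29.
G_2 = 29. HB_7(29) = 4·7 + 1. Bump = 33. G_3 = 32.
G_3 = 32. HB_8(32) = 4·8. Bump = 36. G_4 = 35.
G_4 = 35. HB_9(35) = 3·9 + 8. Bump = 38. G_5 = 37.

3·9 + 8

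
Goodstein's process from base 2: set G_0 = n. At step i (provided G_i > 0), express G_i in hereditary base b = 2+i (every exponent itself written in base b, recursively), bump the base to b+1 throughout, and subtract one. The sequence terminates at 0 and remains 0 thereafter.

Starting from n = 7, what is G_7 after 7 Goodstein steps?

base 2: 7 = 2^2 + 2 + 1; at 3: 3^3 + 3 + 1 = 31; next = 30
base 3: 30 = 3^3 + 3; at 4: 4^4 + 4 = 260; next = 259
base 4: 259 = 4^4 + 3; at 5: 5^5 + 3 = 3128; next = 3127
base 5: 3127 = 5^5 + 2; at 6: 6^6 + 2 = 46658; next = 46657
base 6: 46657 = 6^6 + 1; at 7: 7^7 + 1 = 823544; next = 823543
base 7: 823543 = 7^7; at 8: 8^8 = 16777216; next = 16777215
base 8: 16777215 = 7·8^7 + 7·8^6 + 7·8^5 + 7·8^4 + 7·8^3 + 7·8^2 + 7·8 + 7; at 9: 7·9^7 + 7·9^6 + 7·9^5 + 7·9^4 + 7·9^3 + 7·9^2 + 7·9 + 7 = 37665880; next = 37665879

37665879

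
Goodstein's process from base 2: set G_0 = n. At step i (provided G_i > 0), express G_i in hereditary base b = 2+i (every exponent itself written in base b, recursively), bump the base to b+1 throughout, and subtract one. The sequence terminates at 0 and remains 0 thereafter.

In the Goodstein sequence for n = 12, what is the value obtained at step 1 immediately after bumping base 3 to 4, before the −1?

G_0 = 12. HB_2(12) = 2^(2 + 1) + 2^2. Bump = 108. G_1 = 107.
G_1 = 107. HB_3(107) = 3^(3 + 1) + 2·3^2 + 2·3 + 2. Bump = 1066. G_2 = 1065.

1066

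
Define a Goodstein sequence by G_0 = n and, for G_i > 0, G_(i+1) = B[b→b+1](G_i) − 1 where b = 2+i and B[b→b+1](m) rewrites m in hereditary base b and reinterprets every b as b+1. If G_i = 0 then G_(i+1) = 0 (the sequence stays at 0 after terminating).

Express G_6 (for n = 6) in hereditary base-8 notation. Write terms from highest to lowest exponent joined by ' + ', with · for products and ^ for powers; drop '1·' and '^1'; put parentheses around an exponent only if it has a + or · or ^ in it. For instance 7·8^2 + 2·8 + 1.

base 2: 6 = 2^2 + 2; at 3: 3^3 + 3 = 30; next = 29
base 3: 29 = 3^3 + 2; at 4: 4^4 + 2 = 258; next = 257
base 4: 257 = 4^4 + 1; at 5: 5^5 + 1 = 3126; next = 3125
base 5: 3125 = 5^5; at 6: 6^6 = 46656; next = 46655
base 6: 46655 = 5·6^5 + 5·6^4 + 5·6^3 + 5·6^2 + 5·6 + 5; at 7: 5·7^5 + 5·7^4 + 5·7^3 + 5·7^2 + 5·7 + 5 = 98040; next = 98039
base 7: 98039 = 5·7^5 + 5·7^4 + 5·7^3 + 5·7^2 + 5·7 + 4; at 8: 5·8^5 + 5·8^4 + 5·8^3 + 5·8^2 + 5·8 + 4 = 187244; next = 187243
base 8: 187243 = 5·8^5 + 5·8^4 + 5·8^3 + 5·8^2 + 5·8 + 3; at 9: 5·9^5 + 5·9^4 + 5·9^3 + 5·9^2 + 5·9 + 3 = 332148; next = 332147

5·8^5 + 5·8^4 + 5·8^3 + 5·8^2 + 5·8 + 3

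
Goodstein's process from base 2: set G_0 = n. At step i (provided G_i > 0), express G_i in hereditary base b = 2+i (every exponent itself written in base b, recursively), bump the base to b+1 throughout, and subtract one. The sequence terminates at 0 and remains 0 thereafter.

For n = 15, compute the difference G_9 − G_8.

3038500650159

G_0 = 15. HB_2(15) = 2^(2 + 1) + 2^2 + 2 + 1. Bump = 112. G_1 = 111.
G_1 = 111. HB_3(111) = 3^(3 + 1) + 3^3 + 3. Bump = 1284. G_2 = 1283.
G_2 = 1283. HB_4(1283) = 4^(4 + 1) + 4^4 + 3. Bump = 18753. G_3 = 18752.
G_3 = 18752. HB_5(18752) = 5^(5 + 1) + 5^5 + 2. Bump = 326594. G_4 = 326593.
G_4 = 326593. HB_6(326593) = 6^(6 + 1) + 6^6 + 1. Bump = 6588345. G_5 = 6588344.
G_5 = 6588344. HB_7(6588344) = 7^(7 + 1) + 7^7. Bump = 150994944. G_6 = 150994943.
G_6 = 150994943. HB_8(150994943) = 8^(8 + 1) + 7·8^7 + 7·8^6 + 7·8^5 + 7·8^4 + 7·8^3 + 7·8^2 + 7·8 + 7. Bump = 3524450281. G_7 = 3524450280.
G_7 = 3524450280. HB_9(3524450280) = 9^(9 + 1) + 7·9^7 + 7·9^6 + 7·9^5 + 7·9^4 + 7·9^3 + 7·9^2 + 7·9 + 6. Bump = 100077777776. G_8 = 100077777775.
G_8 = 100077777775. HB_10(100077777775) = 10^(10 + 1) + 7·10^7 + 7·10^6 + 7·10^5 + 7·10^4 + 7·10^3 + 7·10^2 + 7·10 + 5. Bump = 3138578427935. G_9 = 3138578427934.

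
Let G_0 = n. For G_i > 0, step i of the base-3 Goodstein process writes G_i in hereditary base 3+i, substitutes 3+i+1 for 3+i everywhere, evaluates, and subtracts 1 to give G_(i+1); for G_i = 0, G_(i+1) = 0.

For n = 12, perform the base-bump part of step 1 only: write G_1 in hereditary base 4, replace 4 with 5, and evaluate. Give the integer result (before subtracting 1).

28

i=0: 12 = 3^2 + 3 (b=3); 3→4: 4^2 + 4 = 20; 20−1 = 19
i=1: 19 = 4^2 + 3 (b=4); 4→5: 5^2 + 3 = 28; 28−1 = 27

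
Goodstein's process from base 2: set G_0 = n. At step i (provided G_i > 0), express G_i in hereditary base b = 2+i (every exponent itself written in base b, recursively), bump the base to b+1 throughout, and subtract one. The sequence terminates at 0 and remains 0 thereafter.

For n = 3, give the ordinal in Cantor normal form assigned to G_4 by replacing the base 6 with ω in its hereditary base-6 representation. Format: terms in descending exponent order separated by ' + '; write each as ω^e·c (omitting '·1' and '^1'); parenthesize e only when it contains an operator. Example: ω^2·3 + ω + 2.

G_0=3  [base 2] 2 + 1  →[2↦3]→  3 + 1 = 4  −1 ⇒ G_1=3
G_1=3  [base 3] 3  →[3↦4]→  4 = 4  −1 ⇒ G_2=3
G_2=3  [base 4] 3  →[4↦5]→  3 = 3  −1 ⇒ G_3=2
G_3=2  [base 5] 2  →[5↦6]→  2 = 2  −1 ⇒ G_4=1
G_4=1  [base 6] 1  →[6↦7]→  1 = 1  −1 ⇒ G_5=0

1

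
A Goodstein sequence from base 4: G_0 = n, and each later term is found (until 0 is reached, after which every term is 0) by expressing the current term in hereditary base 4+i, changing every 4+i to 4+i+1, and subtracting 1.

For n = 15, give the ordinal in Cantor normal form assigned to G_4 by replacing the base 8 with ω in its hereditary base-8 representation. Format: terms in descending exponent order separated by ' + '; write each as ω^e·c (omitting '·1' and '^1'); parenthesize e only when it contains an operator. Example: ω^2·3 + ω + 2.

ω·2 + 7

(0) 15|_4 = 3·4 + 3 ↦ 3·5 + 3|_5 = 18 ⇒ 17
(1) 17|_5 = 3·5 + 2 ↦ 3·6 + 2|_6 = 20 ⇒ 19
(2) 19|_6 = 3·6 + 1 ↦ 3·7 + 1|_7 = 22 ⇒ 21
(3) 21|_7 = 3·7 ↦ 3·8|_8 = 24 ⇒ 23
(4) 23|_8 = 2·8 + 7 ↦ 2·9 + 7|_9 = 25 ⇒ 24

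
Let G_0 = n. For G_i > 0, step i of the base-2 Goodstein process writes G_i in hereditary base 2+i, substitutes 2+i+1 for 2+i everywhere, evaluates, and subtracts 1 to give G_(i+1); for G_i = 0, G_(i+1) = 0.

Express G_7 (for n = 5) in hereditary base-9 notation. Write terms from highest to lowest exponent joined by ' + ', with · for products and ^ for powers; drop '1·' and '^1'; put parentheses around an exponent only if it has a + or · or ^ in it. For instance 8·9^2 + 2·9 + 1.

3·9^3 + 3·9^2 + 2·9 + 6

G_0 = 5. HB_2(5) = 2^2 + 1. Bump = 28. G_1 = 27.
G_1 = 27. HB_3(27) = 3^3. Bump = 256. G_2 = 255.
G_2 = 255. HB_4(255) = 3·4^3 + 3·4^2 + 3·4 + 3. Bump = 468. G_3 = 467.
G_3 = 467. HB_5(467) = 3·5^3 + 3·5^2 + 3·5 + 2. Bump = 776. G_4 = 775.
G_4 = 775. HB_6(775) = 3·6^3 + 3·6^2 + 3·6 + 1. Bump = 1198. G_5 = 1197.
G_5 = 1197. HB_7(1197) = 3·7^3 + 3·7^2 + 3·7. Bump = 1752. G_6 = 1751.
G_6 = 1751. HB_8(1751) = 3·8^3 + 3·8^2 + 2·8 + 7. Bump = 2455. G_7 = 2454.
G_7 = 2454. HB_9(2454) = 3·9^3 + 3·9^2 + 2·9 + 6. Bump = 3326. G_8 = 3325.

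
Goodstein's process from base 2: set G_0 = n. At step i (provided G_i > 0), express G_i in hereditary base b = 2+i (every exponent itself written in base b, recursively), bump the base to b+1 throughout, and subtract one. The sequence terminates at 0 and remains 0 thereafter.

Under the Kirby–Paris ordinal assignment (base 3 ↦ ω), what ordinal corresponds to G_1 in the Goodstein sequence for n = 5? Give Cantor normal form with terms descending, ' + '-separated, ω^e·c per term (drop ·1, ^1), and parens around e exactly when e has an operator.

base 2: 5 = 2^2 + 1; at 3: 3^3 + 1 = 28; next = 27
base 3: 27 = 3^3; at 4: 4^4 = 256; next = 255

ω^ω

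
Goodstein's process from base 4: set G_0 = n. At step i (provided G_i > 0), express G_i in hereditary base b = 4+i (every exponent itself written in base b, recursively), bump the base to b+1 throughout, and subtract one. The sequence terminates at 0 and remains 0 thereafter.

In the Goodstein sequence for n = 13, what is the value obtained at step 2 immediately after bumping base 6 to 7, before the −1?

19

[0] 13 ≡ 3·4 + 1 (base 4). Lift 5: 16. −1: 15.
[1] 15 ≡ 3·5 (base 5). Lift 6: 18. −1: 17.
[2] 17 ≡ 2·6 + 5 (base 6). Lift 7: 19. −1: 18.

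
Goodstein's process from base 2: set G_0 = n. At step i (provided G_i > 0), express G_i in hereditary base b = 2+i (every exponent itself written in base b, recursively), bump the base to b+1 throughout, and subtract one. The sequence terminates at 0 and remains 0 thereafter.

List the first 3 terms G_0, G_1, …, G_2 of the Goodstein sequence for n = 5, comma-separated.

5, 27, 255

step 0: 5 = 2^2 + 1; sub 3 for 2: 3^3 + 1; = 28; G_1 = 28−1 = 27
step 1: 27 = 3^3; sub 4 for 3: 4^4; = 256; G_2 = 256−1 = 255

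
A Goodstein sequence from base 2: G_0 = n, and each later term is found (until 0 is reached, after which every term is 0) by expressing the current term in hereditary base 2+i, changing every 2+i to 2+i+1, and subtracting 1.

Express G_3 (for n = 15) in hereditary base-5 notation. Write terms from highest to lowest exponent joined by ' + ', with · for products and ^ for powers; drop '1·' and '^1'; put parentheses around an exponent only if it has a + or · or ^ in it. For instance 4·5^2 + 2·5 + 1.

(0) 15|_2 = 2^(2 + 1) + 2^2 + 2 + 1 ↦ 3^(3 + 1) + 3^3 + 3 + 1|_3 = 112 ⇒ 111
(1) 111|_3 = 3^(3 + 1) + 3^3 + 3 ↦ 4^(4 + 1) + 4^4 + 4|_4 = 1284 ⇒ 1283
(2) 1283|_4 = 4^(4 + 1) + 4^4 + 3 ↦ 5^(5 + 1) + 5^5 + 3|_5 = 18753 ⇒ 18752
(3) 18752|_5 = 5^(5 + 1) + 5^5 + 2 ↦ 6^(6 + 1) + 6^6 + 2|_6 = 326594 ⇒ 326593

5^(5 + 1) + 5^5 + 2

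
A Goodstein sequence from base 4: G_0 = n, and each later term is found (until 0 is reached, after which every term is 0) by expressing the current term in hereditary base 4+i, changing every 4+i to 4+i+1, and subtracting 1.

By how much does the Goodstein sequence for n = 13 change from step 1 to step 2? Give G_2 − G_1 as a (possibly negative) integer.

2

(0) 13|_4 = 3·4 + 1 ↦ 3·5 + 1|_5 = 16 ⇒ 15
(1) 15|_5 = 3·5 ↦ 3·6|_6 = 18 ⇒ 17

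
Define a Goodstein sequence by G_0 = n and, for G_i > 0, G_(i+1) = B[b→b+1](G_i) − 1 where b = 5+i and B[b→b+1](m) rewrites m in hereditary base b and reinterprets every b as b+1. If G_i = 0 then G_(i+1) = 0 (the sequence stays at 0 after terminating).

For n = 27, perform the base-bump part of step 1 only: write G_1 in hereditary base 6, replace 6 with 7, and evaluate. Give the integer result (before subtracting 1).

step 0: 27 = 5^2 + 2; sub 6 for 5: 6^2 + 2; = 38; G_1 = 38−1 = 37
step 1: 37 = 6^2 + 1; sub 7 for 6: 7^2 + 1; = 50; G_2 = 50−1 = 49

50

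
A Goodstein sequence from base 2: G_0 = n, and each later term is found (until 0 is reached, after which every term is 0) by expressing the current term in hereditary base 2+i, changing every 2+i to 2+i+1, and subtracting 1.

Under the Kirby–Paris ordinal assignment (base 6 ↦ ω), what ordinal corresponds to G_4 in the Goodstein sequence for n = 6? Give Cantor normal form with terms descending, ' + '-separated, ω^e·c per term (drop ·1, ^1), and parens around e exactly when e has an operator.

ω^5·5 + ω^4·5 + ω^3·5 + ω^2·5 + ω·5 + 5

G_0 = 6. HB_2(6) = 2^2 + 2. Bump = 30. G_1 = 29.
G_1 = 29. HB_3(29) = 3^3 + 2. Bump = 258. G_2 = 257.
G_2 = 257. HB_4(257) = 4^4 + 1. Bump = 3126. G_3 = 3125.
G_3 = 3125. HB_5(3125) = 5^5. Bump = 46656. G_4 = 46655.
G_4 = 46655. HB_6(46655) = 5·6^5 + 5·6^4 + 5·6^3 + 5·6^2 + 5·6 + 5. Bump = 98040. G_5 = 98039.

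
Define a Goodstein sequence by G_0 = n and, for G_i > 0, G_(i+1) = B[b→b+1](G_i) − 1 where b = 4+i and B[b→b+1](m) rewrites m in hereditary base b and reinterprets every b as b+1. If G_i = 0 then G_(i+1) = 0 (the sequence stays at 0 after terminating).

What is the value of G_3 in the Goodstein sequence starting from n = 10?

10 —HB4→ 2·4 + 2 —bump→ 2·5 + 2 = 12 —(−1)→ 11
11 —HB5→ 2·5 + 1 —bump→ 2·6 + 1 = 13 —(−1)→ 12
12 —HB6→ 2·6 —bump→ 2·7 = 14 —(−1)→ 13
13 —HB7→ 7 + 6 —bump→ 8 + 6 = 14 —(−1)→ 13

13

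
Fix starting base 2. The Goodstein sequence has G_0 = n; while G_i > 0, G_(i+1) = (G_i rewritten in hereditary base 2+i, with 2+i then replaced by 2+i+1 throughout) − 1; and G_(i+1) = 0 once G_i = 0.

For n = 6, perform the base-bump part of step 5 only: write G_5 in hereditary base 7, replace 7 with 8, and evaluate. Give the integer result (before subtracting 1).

187244

step 0: 6 = 2^2 + 2; sub 3 for 2: 3^3 + 3; = 30; G_1 = 30−1 = 29
step 1: 29 = 3^3 + 2; sub 4 for 3: 4^4 + 2; = 258; G_2 = 258−1 = 257
step 2: 257 = 4^4 + 1; sub 5 for 4: 5^5 + 1; = 3126; G_3 = 3126−1 = 3125
step 3: 3125 = 5^5; sub 6 for 5: 6^6; = 46656; G_4 = 46656−1 = 46655
step 4: 46655 = 5·6^5 + 5·6^4 + 5·6^3 + 5·6^2 + 5·6 + 5; sub 7 for 6: 5·7^5 + 5·7^4 + 5·7^3 + 5·7^2 + 5·7 + 5; = 98040; G_5 = 98040−1 = 98039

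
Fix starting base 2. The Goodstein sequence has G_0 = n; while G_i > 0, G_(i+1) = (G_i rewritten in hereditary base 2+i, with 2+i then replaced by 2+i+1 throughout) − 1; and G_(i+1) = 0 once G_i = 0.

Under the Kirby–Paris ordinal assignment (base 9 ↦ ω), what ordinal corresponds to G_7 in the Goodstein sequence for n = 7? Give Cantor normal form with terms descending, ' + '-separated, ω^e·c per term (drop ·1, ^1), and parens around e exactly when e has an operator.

i=0: 7 = 2^2 + 2 + 1 (b=2); 2→3: 3^3 + 3 + 1 = 31; 31−1 = 30
i=1: 30 = 3^3 + 3 (b=3); 3→4: 4^4 + 4 = 260; 260−1 = 259
i=2: 259 = 4^4 + 3 (b=4); 4→5: 5^5 + 3 = 3128; 3128−1 = 3127
i=3: 3127 = 5^5 + 2 (b=5); 5→6: 6^6 + 2 = 46658; 46658−1 = 46657
i=4: 46657 = 6^6 + 1 (b=6); 6→7: 7^7 + 1 = 823544; 823544−1 = 823543
i=5: 823543 = 7^7 (b=7); 7→8: 8^8 = 16777216; 16777216−1 = 16777215
i=6: 16777215 = 7·8^7 + 7·8^6 + 7·8^5 + 7·8^4 + 7·8^3 + 7·8^2 + 7·8 + 7 (b=8); 8→9: 7·9^7 + 7·9^6 + 7·9^5 + 7·9^4 + 7·9^3 + 7·9^2 + 7·9 + 7 = 37665880; 37665880−1 = 37665879
i=7: 37665879 = 7·9^7 + 7·9^6 + 7·9^5 + 7·9^4 + 7·9^3 + 7·9^2 + 7·9 + 6 (b=9); 9→10: 7·10^7 + 7·10^6 + 7·10^5 + 7·10^4 + 7·10^3 + 7·10^2 + 7·10 + 6 = 77777776; 77777776−1 = 77777775

ω^7·7 + ω^6·7 + ω^5·7 + ω^4·7 + ω^3·7 + ω^2·7 + ω·7 + 6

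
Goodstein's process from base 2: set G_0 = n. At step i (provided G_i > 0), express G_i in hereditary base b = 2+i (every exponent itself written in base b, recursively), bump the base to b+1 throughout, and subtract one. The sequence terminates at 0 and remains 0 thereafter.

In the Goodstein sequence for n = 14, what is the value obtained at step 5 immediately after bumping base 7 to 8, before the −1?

G_0=14  [base 2] 2^(2 + 1) + 2^2 + 2  →[2↦3]→  3^(3 + 1) + 3^3 + 3 = 111  −1 ⇒ G_1=110
G_1=110  [base 3] 3^(3 + 1) + 3^3 + 2  →[3↦4]→  4^(4 + 1) + 4^4 + 2 = 1282  −1 ⇒ G_2=1281
G_2=1281  [base 4] 4^(4 + 1) + 4^4 + 1  →[4↦5]→  5^(5 + 1) + 5^5 + 1 = 18751  −1 ⇒ G_3=18750
G_3=18750  [base 5] 5^(5 + 1) + 5^5  →[5↦6]→  6^(6 + 1) + 6^6 = 326592  −1 ⇒ G_4=326591
G_4=326591  [base 6] 6^(6 + 1) + 5·6^5 + 5·6^4 + 5·6^3 + 5·6^2 + 5·6 + 5  →[6↦7]→  7^(7 + 1) + 5·7^5 + 5·7^4 + 5·7^3 + 5·7^2 + 5·7 + 5 = 5862841  −1 ⇒ G_5=5862840

134404972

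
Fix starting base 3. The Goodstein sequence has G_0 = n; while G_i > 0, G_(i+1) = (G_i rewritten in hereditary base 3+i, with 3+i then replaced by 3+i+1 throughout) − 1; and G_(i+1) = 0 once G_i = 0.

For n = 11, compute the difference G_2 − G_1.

8

G_0 = 11. HB_3(11) = 3^2 + 2. Bump = 18. G_1 = 17.
G_1 = 17. HB_4(17) = 4^2 + 1. Bump = 26. G_2 = 25.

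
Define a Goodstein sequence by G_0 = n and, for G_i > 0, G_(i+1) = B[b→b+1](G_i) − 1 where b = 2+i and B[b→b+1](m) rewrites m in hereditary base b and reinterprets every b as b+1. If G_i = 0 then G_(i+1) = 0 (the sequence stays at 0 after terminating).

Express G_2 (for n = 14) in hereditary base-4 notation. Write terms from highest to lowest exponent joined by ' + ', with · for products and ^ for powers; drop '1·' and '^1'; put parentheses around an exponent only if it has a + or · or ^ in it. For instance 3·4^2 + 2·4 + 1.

4^(4 + 1) + 4^4 + 1

step 0: 14 = 2^(2 + 1) + 2^2 + 2; sub 3 for 2: 3^(3 + 1) + 3^3 + 3; = 111; G_1 = 111−1 = 110
step 1: 110 = 3^(3 + 1) + 3^3 + 2; sub 4 for 3: 4^(4 + 1) + 4^4 + 2; = 1282; G_2 = 1282−1 = 1281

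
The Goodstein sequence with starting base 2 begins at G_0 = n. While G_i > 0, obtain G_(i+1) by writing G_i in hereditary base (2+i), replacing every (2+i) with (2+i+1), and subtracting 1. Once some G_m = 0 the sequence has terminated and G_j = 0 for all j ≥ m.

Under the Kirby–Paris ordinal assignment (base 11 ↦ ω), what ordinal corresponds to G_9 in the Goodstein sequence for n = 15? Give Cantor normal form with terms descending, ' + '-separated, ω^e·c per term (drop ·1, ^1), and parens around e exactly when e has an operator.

base 2: 15 = 2^(2 + 1) + 2^2 + 2 + 1; at 3: 3^(3 + 1) + 3^3 + 3 + 1 = 112; next = 111
base 3: 111 = 3^(3 + 1) + 3^3 + 3; at 4: 4^(4 + 1) + 4^4 + 4 = 1284; next = 1283
base 4: 1283 = 4^(4 + 1) + 4^4 + 3; at 5: 5^(5 + 1) + 5^5 + 3 = 18753; next = 18752
base 5: 18752 = 5^(5 + 1) + 5^5 + 2; at 6: 6^(6 + 1) + 6^6 + 2 = 326594; next = 326593
base 6: 326593 = 6^(6 + 1) + 6^6 + 1; at 7: 7^(7 + 1) + 7^7 + 1 = 6588345; next = 6588344
base 7: 6588344 = 7^(7 + 1) + 7^7; at 8: 8^(8 + 1) + 8^8 = 150994944; next = 150994943
base 8: 150994943 = 8^(8 + 1) + 7·8^7 + 7·8^6 + 7·8^5 + 7·8^4 + 7·8^3 + 7·8^2 + 7·8 + 7; at 9: 9^(9 + 1) + 7·9^7 + 7·9^6 + 7·9^5 + 7·9^4 + 7·9^3 + 7·9^2 + 7·9 + 7 = 3524450281; next = 3524450280
base 9: 3524450280 = 9^(9 + 1) + 7·9^7 + 7·9^6 + 7·9^5 + 7·9^4 + 7·9^3 + 7·9^2 + 7·9 + 6; at 10: 10^(10 + 1) + 7·10^7 + 7·10^6 + 7·10^5 + 7·10^4 + 7·10^3 + 7·10^2 + 7·10 + 6 = 100077777776; next = 100077777775
base 10: 100077777775 = 10^(10 + 1) + 7·10^7 + 7·10^6 + 7·10^5 + 7·10^4 + 7·10^3 + 7·10^2 + 7·10 + 5; at 11: 11^(11 + 1) + 7·11^7 + 7·11^6 + 7·11^5 + 7·11^4 + 7·11^3 + 7·11^2 + 7·11 + 5 = 3138578427935; next = 3138578427934

ω^(ω + 1) + ω^7·7 + ω^6·7 + ω^5·7 + ω^4·7 + ω^3·7 + ω^2·7 + ω·7 + 4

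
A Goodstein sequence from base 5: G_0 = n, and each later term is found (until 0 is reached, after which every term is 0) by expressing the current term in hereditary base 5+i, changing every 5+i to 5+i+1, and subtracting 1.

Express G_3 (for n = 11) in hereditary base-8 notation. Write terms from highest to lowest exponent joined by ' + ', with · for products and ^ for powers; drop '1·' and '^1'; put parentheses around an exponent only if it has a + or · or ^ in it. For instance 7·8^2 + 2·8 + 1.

step 0: 11 = 2·5 + 1; sub 6 for 5: 2·6 + 1; = 13; G_1 = 13−1 = 12
step 1: 12 = 2·6; sub 7 for 6: 2·7; = 14; G_2 = 14−1 = 13
step 2: 13 = 7 + 6; sub 8 for 7: 8 + 6; = 14; G_3 = 14−1 = 13

8 + 5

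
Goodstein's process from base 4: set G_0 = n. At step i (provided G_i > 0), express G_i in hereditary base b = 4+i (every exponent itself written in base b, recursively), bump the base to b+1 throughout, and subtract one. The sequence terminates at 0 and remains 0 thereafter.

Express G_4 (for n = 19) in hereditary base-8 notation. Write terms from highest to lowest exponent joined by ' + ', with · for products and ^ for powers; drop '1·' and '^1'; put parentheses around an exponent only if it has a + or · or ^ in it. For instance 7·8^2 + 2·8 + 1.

7·8 + 7

[0] 19 ≡ 4^2 + 3 (base 4). Lift 5: 28. −1: 27.
[1] 27 ≡ 5^2 + 2 (base 5). Lift 6: 38. −1: 37.
[2] 37 ≡ 6^2 + 1 (base 6). Lift 7: 50. −1: 49.
[3] 49 ≡ 7^2 (base 7). Lift 8: 64. −1: 63.
[4] 63 ≡ 7·8 + 7 (base 8). Lift 9: 70. −1: 69.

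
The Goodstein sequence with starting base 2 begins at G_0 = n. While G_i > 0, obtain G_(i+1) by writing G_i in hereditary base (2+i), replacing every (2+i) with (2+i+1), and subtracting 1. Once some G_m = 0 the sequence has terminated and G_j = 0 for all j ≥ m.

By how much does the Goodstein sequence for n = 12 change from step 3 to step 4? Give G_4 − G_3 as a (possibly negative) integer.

264334

base 2: 12 = 2^(2 + 1) + 2^2; at 3: 3^(3 + 1) + 3^3 = 108; next = 107
base 3: 107 = 3^(3 + 1) + 2·3^2 + 2·3 + 2; at 4: 4^(4 + 1) + 2·4^2 + 2·4 + 2 = 1066; next = 1065
base 4: 1065 = 4^(4 + 1) + 2·4^2 + 2·4 + 1; at 5: 5^(5 + 1) + 2·5^2 + 2·5 + 1 = 15686; next = 15685
base 5: 15685 = 5^(5 + 1) + 2·5^2 + 2·5; at 6: 6^(6 + 1) + 2·6^2 + 2·6 = 280020; next = 280019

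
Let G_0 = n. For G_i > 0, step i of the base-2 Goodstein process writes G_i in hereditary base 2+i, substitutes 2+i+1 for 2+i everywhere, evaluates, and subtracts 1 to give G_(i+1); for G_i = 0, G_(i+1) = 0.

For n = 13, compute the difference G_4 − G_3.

264619

G_0 = 13. HB_2(13) = 2^(2 + 1) + 2^2 + 1. Bump = 109. G_1 = 108.
G_1 = 108. HB_3(108) = 3^(3 + 1) + 3^3. Bump = 1280. G_2 = 1279.
G_2 = 1279. HB_4(1279) = 4^(4 + 1) + 3·4^3 + 3·4^2 + 3·4 + 3. Bump = 16093. G_3 = 16092.
G_3 = 16092. HB_5(16092) = 5^(5 + 1) + 3·5^3 + 3·5^2 + 3·5 + 2. Bump = 280712. G_4 = 280711.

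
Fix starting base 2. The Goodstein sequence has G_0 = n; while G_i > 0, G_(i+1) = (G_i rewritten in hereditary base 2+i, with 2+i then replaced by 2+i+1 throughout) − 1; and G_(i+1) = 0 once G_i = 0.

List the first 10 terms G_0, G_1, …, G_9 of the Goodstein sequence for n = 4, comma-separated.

G_0=4  [base 2] 2^2  →[2↦3]→  3^3 = 27  −1 ⇒ G_1=26
G_1=26  [base 3] 2·3^2 + 2·3 + 2  →[3↦4]→  2·4^2 + 2·4 + 2 = 42  −1 ⇒ G_2=41
G_2=41  [base 4] 2·4^2 + 2·4 + 1  →[4↦5]→  2·5^2 + 2·5 + 1 = 61  −1 ⇒ G_3=60
G_3=60  [base 5] 2·5^2 + 2·5  →[5↦6]→  2·6^2 + 2·6 = 84  −1 ⇒ G_4=83
G_4=83  [base 6] 2·6^2 + 6 + 5  →[6↦7]→  2·7^2 + 7 + 5 = 110  −1 ⇒ G_5=109
G_5=109  [base 7] 2·7^2 + 7 + 4  →[7↦8]→  2·8^2 + 8 + 4 = 140  −1 ⇒ G_6=139
G_6=139  [base 8] 2·8^2 + 8 + 3  →[8↦9]→  2·9^2 + 9 + 3 = 174  −1 ⇒ G_7=173
G_7=173  [base 9] 2·9^2 + 9 + 2  →[9↦10]→  2·10^2 + 10 + 2 = 212  −1 ⇒ G_8=211
G_8=211  [base 10] 2·10^2 + 10 + 1  →[10↦11]→  2·11^2 + 11 + 1 = 254  −1 ⇒ G_9=253

4, 26, 41, 60, 83, 109, 139, 173, 211, 253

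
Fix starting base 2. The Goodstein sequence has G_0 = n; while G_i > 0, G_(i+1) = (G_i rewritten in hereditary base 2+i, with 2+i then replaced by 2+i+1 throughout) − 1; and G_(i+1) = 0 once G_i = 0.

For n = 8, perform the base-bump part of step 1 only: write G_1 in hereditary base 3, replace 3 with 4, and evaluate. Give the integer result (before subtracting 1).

554

G_0=8  [base 2] 2^(2 + 1)  →[2↦3]→  3^(3 + 1) = 81  −1 ⇒ G_1=80
G_1=80  [base 3] 2·3^3 + 2·3^2 + 2·3 + 2  →[3↦4]→  2·4^4 + 2·4^2 + 2·4 + 2 = 554  −1 ⇒ G_2=553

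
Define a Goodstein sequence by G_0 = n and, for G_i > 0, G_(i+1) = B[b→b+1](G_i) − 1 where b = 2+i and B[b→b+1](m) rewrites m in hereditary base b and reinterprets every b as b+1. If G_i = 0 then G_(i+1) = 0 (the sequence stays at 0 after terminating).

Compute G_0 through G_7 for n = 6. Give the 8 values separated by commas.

6, 29, 257, 3125, 46655, 98039, 187243, 332147

6 —HB2→ 2^2 + 2 —bump→ 3^3 + 3 = 30 —(−1)→ 29
29 —HB3→ 3^3 + 2 —bump→ 4^4 + 2 = 258 —(−1)→ 257
257 —HB4→ 4^4 + 1 —bump→ 5^5 + 1 = 3126 —(−1)→ 3125
3125 —HB5→ 5^5 —bump→ 6^6 = 46656 —(−1)→ 46655
46655 —HB6→ 5·6^5 + 5·6^4 + 5·6^3 + 5·6^2 + 5·6 + 5 —bump→ 5·7^5 + 5·7^4 + 5·7^3 + 5·7^2 + 5·7 + 5 = 98040 —(−1)→ 98039
98039 —HB7→ 5·7^5 + 5·7^4 + 5·7^3 + 5·7^2 + 5·7 + 4 —bump→ 5·8^5 + 5·8^4 + 5·8^3 + 5·8^2 + 5·8 + 4 = 187244 —(−1)→ 187243
187243 —HB8→ 5·8^5 + 5·8^4 + 5·8^3 + 5·8^2 + 5·8 + 3 —bump→ 5·9^5 + 5·9^4 + 5·9^3 + 5·9^2 + 5·9 + 3 = 332148 —(−1)→ 332147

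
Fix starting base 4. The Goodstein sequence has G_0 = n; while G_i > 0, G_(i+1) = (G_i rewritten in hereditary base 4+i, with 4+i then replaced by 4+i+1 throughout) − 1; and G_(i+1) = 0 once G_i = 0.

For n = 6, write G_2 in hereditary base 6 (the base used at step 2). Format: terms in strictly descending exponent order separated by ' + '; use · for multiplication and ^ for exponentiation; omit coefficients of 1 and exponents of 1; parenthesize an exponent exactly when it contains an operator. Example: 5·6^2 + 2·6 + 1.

6

step 0: 6 = 4 + 2; sub 5 for 4: 5 + 2; = 7; G_1 = 7−1 = 6
step 1: 6 = 5 + 1; sub 6 for 5: 6 + 1; = 7; G_2 = 7−1 = 6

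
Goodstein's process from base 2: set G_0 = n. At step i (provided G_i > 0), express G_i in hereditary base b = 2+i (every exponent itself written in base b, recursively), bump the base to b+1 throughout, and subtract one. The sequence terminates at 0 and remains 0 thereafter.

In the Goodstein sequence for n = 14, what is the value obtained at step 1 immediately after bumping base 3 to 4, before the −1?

1282

G_0 = 14. HB_2(14) = 2^(2 + 1) + 2^2 + 2. Bump = 111. G_1 = 110.
G_1 = 110. HB_3(110) = 3^(3 + 1) + 3^3 + 2. Bump = 1282. G_2 = 1281.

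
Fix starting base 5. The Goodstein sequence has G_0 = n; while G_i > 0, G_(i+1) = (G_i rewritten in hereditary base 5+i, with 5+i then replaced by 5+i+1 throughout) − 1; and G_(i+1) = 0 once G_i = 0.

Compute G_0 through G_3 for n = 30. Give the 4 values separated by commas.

30, 41, 53, 67

i=0: 30 = 5^2 + 5 (b=5); 5→6: 6^2 + 6 = 42; 42−1 = 41
i=1: 41 = 6^2 + 5 (b=6); 6→7: 7^2 + 5 = 54; 54−1 = 53
i=2: 53 = 7^2 + 4 (b=7); 7→8: 8^2 + 4 = 68; 68−1 = 67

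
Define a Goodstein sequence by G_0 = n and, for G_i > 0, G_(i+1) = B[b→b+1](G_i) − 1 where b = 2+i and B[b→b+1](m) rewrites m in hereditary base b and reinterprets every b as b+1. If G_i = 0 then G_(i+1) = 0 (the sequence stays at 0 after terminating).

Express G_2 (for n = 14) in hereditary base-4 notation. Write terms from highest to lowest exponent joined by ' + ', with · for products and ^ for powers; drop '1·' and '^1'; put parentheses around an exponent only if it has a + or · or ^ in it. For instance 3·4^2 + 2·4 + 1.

4^(4 + 1) + 4^4 + 1

G_0=14  [base 2] 2^(2 + 1) + 2^2 + 2  →[2↦3]→  3^(3 + 1) + 3^3 + 3 = 111  −1 ⇒ G_1=110
G_1=110  [base 3] 3^(3 + 1) + 3^3 + 2  →[3↦4]→  4^(4 + 1) + 4^4 + 2 = 1282  −1 ⇒ G_2=1281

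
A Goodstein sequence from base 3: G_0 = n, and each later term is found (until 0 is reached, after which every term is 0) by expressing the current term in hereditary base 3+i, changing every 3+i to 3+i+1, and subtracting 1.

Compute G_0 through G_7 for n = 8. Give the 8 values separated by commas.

8, 9, 10, 11, 11, 11, 11, 11

[0] 8 ≡ 2·3 + 2 (base 3). Lift 4: 10. −1: 9.
[1] 9 ≡ 2·4 + 1 (base 4). Lift 5: 11. −1: 10.
[2] 10 ≡ 2·5 (base 5). Lift 6: 12. −1: 11.
[3] 11 ≡ 6 + 5 (base 6). Lift 7: 12. −1: 11.
[4] 11 ≡ 7 + 4 (base 7). Lift 8: 12. −1: 11.
[5] 11 ≡ 8 + 3 (base 8). Lift 9: 12. −1: 11.
[6] 11 ≡ 9 + 2 (base 9). Lift 10: 12. −1: 11.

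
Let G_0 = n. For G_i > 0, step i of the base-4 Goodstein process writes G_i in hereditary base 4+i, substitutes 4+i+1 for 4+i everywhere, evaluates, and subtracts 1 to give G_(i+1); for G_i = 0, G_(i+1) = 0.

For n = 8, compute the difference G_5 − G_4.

0

(0) 8|_4 = 2·4 ↦ 2·5|_5 = 10 ⇒ 9
(1) 9|_5 = 5 + 4 ↦ 6 + 4|_6 = 10 ⇒ 9
(2) 9|_6 = 6 + 3 ↦ 7 + 3|_7 = 10 ⇒ 9
(3) 9|_7 = 7 + 2 ↦ 8 + 2|_8 = 10 ⇒ 9
(4) 9|_8 = 8 + 1 ↦ 9 + 1|_9 = 10 ⇒ 9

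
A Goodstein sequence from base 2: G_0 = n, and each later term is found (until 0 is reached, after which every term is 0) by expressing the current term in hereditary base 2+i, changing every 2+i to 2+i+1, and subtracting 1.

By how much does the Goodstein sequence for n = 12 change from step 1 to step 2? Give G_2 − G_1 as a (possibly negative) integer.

958

(0) 12|_2 = 2^(2 + 1) + 2^2 ↦ 3^(3 + 1) + 3^3|_3 = 108 ⇒ 107
(1) 107|_3 = 3^(3 + 1) + 2·3^2 + 2·3 + 2 ↦ 4^(4 + 1) + 2·4^2 + 2·4 + 2|_4 = 1066 ⇒ 1065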